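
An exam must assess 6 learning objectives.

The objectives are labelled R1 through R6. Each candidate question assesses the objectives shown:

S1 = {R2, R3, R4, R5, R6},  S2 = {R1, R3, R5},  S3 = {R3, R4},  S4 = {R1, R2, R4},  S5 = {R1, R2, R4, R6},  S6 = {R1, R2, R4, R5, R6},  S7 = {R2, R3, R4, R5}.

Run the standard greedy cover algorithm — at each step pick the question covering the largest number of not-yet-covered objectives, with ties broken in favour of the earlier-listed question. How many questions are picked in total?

2

Greedy: pick S1 (covers 5 new) → pick S2 (covers 1 new). Total picks: 2.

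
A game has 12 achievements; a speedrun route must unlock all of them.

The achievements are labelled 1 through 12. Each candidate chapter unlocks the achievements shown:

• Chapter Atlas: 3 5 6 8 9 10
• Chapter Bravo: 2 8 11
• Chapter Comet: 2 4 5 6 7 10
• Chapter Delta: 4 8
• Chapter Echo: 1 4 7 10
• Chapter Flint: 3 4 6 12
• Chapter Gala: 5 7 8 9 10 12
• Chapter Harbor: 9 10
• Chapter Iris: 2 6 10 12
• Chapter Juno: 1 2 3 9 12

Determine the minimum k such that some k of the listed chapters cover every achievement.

3

Bravo and Comet and Juno together: Bravo ∪ Comet ∪ Juno = {1, 2, 3, 4, 5, 6, 7, 8, 9, 10, 11, 12} — every achievement is covered.
Only Bravo contains 11, so Bravo is forced; the remaining 9 achievements need at least 2 more chapters (each remaining chapter adds at most 5) — so at least 3 chapters are needed, and 3 is optimal.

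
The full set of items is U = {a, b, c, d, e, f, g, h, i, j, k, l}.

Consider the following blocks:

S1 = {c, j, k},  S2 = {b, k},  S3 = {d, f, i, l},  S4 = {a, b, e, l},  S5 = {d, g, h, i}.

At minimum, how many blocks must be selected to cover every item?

4

S1, S3, S4, and S5 cover everything between them: the union {a, b, c, d, e, f, g, h, i, j, k, l} is all of U.
Only S1 contains c, so S1 is forced; the remaining 9 items need at least 3 more blocks (each remaining block adds at most 4) — so at least 4 blocks are needed, and 4 is optimal.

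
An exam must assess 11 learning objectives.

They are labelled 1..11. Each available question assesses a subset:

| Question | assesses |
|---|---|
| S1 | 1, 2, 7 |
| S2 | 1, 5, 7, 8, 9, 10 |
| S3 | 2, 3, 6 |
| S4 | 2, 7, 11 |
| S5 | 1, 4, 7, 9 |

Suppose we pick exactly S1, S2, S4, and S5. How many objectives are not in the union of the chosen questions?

Union of S1, S2, S4, S5 = {1, 2, 4, 5, 7, 8, 9, 10, 11}.
Not covered: 3, 6 — 2 objectives.

2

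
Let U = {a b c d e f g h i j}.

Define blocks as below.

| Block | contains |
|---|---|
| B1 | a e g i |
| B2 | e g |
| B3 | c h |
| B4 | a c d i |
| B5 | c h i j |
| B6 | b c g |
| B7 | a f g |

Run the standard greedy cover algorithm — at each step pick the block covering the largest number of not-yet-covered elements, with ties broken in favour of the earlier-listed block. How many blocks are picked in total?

Greedy: pick B1 (covers 4 new) → pick B5 (covers 3 new) → pick B4 (covers 1 new) → pick B6 (covers 1 new) → pick B7 (covers 1 new). Total picks: 5.

5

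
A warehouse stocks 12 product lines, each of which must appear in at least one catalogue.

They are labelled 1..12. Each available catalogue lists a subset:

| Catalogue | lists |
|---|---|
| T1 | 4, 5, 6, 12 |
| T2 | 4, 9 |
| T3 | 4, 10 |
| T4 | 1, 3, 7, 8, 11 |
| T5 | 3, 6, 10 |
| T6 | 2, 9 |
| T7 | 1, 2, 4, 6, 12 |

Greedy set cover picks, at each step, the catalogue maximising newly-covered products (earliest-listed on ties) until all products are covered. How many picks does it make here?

4

Greedy: pick T4 (covers 5 new) → pick T1 (covers 4 new) → pick T6 (covers 2 new) → pick T3 (covers 1 new). Total picks: 4.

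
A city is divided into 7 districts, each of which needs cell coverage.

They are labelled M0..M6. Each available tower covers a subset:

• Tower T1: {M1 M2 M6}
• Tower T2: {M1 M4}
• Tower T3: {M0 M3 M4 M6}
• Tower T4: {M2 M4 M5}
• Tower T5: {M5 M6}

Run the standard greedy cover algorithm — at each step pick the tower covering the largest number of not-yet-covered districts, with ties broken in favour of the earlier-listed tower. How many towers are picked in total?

Greedy: pick T3 (covers 4 new) → pick T1 (covers 2 new) → pick T4 (covers 1 new). Total picks: 3.

3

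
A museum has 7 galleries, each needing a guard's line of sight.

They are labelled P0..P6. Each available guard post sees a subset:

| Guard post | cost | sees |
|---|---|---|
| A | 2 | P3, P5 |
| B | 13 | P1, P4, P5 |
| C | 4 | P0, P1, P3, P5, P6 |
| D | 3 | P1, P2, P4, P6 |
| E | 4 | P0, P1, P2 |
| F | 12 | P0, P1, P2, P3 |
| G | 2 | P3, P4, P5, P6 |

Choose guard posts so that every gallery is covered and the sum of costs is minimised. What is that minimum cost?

6

E, G together cover every gallery (E ∪ G = {P0, P1, P2, P3, P4, P5, P6}); total cost 4 + 2 = 6.
No covering selection has total cost below 6.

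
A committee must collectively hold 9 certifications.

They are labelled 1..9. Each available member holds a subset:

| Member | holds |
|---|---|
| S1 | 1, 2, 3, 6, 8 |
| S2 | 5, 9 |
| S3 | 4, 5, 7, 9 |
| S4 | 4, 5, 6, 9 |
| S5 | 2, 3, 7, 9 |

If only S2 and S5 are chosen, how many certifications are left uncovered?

4

Union of S2, S5 = {2, 3, 5, 7, 9}.
Not covered: 1, 4, 6, 8 — 4 certifications.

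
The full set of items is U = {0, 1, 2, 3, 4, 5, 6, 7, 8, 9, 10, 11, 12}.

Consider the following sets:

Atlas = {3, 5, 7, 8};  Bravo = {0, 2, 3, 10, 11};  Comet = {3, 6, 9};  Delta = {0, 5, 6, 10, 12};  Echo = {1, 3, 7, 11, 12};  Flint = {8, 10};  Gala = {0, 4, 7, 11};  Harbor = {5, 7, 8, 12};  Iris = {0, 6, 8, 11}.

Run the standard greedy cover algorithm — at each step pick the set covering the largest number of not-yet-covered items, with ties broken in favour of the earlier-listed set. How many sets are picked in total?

5

Greedy: pick Bravo (covers 5 new) → pick Harbor (covers 4 new) → pick Comet (covers 2 new) → pick Echo (covers 1 new) → pick Gala (covers 1 new). Total picks: 5.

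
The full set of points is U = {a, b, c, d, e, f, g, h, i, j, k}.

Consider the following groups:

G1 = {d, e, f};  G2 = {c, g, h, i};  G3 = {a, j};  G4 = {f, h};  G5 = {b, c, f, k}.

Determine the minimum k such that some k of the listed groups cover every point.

4

G1, G2, G3, and G5 cover everything between them: the union {a, b, c, d, e, f, g, h, i, j, k} is all of U.
Only G3 contains a, so G3 is forced; the remaining 9 points need at least 3 more groups (each remaining group adds at most 4) — so at least 4 groups are needed, and 4 is optimal.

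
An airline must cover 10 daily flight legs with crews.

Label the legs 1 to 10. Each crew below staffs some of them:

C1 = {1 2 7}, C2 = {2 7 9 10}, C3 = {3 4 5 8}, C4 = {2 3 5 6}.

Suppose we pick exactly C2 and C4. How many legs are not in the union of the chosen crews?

Union of C2, C4 = {2, 3, 5, 6, 7, 9, 10}.
Not covered: 1, 4, 8 — 3 legs.

3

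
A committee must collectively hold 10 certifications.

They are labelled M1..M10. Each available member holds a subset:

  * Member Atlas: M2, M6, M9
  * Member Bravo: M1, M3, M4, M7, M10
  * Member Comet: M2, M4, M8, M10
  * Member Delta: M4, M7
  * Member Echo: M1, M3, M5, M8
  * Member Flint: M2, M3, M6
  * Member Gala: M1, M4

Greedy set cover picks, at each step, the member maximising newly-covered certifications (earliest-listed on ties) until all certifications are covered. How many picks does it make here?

3

Greedy: pick Bravo (covers 5 new) → pick Atlas (covers 3 new) → pick Echo (covers 2 new). Total picks: 3.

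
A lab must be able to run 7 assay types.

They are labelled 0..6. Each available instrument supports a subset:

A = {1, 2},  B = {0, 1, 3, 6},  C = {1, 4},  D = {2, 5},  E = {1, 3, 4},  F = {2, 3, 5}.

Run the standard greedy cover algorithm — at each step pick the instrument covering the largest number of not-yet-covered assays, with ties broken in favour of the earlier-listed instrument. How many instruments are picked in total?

Greedy: pick B (covers 4 new) → pick D (covers 2 new) → pick C (covers 1 new). Total picks: 3.

3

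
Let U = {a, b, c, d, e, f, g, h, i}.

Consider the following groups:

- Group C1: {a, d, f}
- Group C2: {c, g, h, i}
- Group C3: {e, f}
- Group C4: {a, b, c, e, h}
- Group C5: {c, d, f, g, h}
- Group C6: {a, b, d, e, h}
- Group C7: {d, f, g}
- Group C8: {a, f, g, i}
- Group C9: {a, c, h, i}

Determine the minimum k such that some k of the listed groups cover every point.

3

Take {C2, C6, C8}. Their union is {a, b, c, d, e, f, g, h, i}, which is all 9 points.
No 2 of the 9 groups cover everything (all 36 combinations miss at least one point), so 3 is optimal.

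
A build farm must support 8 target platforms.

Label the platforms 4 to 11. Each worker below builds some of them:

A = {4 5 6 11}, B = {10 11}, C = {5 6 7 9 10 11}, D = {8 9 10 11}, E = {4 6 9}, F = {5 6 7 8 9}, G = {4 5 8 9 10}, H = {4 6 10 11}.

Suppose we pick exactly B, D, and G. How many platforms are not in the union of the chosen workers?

Union of B, D, G = {4, 5, 8, 9, 10, 11}.
Not covered: 6, 7 — 2 platforms.

2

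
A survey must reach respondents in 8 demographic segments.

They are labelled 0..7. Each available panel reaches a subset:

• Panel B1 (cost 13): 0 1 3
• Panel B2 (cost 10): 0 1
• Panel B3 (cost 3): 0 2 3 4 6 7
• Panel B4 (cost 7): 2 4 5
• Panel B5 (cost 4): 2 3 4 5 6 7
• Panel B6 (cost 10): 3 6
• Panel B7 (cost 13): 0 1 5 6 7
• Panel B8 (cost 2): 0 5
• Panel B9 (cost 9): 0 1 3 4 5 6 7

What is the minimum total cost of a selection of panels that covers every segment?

12

B3, B9 together cover every segment (B3 ∪ B9 = {0, 1, 2, 3, 4, 5, 6, 7}); total cost 3 + 9 = 12.
The greedy pick B3, B8, B9 costs 14; no covering selection beats 12.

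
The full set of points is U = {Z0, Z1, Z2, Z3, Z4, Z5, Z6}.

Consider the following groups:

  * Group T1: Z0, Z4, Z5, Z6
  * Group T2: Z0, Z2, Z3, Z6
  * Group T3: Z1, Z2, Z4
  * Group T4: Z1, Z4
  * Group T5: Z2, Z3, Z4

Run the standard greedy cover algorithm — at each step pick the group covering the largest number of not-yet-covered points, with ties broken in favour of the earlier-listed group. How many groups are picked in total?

3

Greedy: pick T1 (covers 4 new) → pick T2 (covers 2 new) → pick T3 (covers 1 new). Total picks: 3.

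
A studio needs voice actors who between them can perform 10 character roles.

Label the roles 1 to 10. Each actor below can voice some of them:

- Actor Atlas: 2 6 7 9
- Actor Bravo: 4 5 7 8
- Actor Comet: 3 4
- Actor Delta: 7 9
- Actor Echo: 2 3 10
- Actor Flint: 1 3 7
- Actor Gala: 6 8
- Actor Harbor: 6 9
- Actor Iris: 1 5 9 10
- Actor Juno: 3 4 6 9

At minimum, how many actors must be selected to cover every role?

Bravo and Echo and Flint and Juno together: Bravo ∪ Echo ∪ Flint ∪ Juno = {1, 2, 3, 4, 5, 6, 7, 8, 9, 10} — every role is covered.
No 3 of the 10 actors cover everything (all 120 combinations miss at least one role), so 4 is optimal.

4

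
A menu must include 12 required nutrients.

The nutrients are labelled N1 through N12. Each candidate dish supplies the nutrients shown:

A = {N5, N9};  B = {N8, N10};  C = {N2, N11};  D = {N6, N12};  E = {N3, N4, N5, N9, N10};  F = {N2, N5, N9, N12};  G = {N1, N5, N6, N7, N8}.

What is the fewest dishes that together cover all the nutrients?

C and D and E and G together: C ∪ D ∪ E ∪ G = {N1, N2, N3, N4, N5, N6, N7, N8, N9, N10, N11, N12} — every nutrient is covered.
No 3 of the 7 dishes cover everything (all 35 combinations miss at least one nutrient), so 4 is optimal.

4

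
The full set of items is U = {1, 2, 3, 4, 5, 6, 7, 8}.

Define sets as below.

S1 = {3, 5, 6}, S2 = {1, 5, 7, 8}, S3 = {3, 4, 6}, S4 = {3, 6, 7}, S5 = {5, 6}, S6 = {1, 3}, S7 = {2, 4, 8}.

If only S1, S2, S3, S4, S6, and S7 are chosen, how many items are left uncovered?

Union of S1, S2, S3, S4, S6, S7 = {1, 2, 3, 4, 5, 6, 7, 8} — that's every item, so 0 are uncovered.

0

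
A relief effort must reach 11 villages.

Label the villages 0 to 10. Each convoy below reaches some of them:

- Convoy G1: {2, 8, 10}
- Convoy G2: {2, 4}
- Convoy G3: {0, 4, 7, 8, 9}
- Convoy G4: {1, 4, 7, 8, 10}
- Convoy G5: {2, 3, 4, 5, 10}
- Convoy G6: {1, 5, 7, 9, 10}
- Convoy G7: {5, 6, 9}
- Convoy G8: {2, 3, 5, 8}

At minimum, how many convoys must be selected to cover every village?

G3 and G4 and G5 and G7 together: G3 ∪ G4 ∪ G5 ∪ G7 = {0, 1, 2, 3, 4, 5, 6, 7, 8, 9, 10} — every village is covered.
No 3 of the 8 convoys cover everything (all 56 combinations miss at least one village), so 4 is optimal.

4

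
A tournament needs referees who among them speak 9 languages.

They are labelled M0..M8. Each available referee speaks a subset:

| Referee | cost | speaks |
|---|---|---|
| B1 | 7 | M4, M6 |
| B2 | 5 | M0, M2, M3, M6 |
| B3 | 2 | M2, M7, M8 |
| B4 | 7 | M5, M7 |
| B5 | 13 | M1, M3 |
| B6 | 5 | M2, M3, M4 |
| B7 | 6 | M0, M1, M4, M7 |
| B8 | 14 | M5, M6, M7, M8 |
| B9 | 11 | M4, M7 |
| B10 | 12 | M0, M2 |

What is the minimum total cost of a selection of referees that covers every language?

B2, B3, B4, B7 together cover every language (B2 ∪ B3 ∪ B4 ∪ B7 = {M0, M1, M2, M3, M4, M5, M6, M7, M8}); total cost 5 + 2 + 7 + 6 = 20.
No covering selection has total cost below 20.

20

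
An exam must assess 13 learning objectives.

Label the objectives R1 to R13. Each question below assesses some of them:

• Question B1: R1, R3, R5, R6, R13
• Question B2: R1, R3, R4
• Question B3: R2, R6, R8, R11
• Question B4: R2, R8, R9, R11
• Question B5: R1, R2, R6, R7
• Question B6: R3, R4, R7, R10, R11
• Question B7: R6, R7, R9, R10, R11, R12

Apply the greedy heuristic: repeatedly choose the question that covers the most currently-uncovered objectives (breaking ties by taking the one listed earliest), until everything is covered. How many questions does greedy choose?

Greedy: pick B7 (covers 6 new) → pick B1 (covers 4 new) → pick B3 (covers 2 new) → pick B2 (covers 1 new). Total picks: 4.

4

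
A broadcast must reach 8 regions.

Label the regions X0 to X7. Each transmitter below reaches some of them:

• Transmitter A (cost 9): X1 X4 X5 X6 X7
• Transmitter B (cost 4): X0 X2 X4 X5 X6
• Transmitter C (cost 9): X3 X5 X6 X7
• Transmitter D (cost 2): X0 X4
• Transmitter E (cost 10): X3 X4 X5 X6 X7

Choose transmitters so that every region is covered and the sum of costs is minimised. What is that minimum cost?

A, B, C together cover every region (A ∪ B ∪ C = {X0, X1, X2, X3, X4, X5, X6, X7}); total cost 9 + 4 + 9 = 22.
No covering selection has total cost below 22.

22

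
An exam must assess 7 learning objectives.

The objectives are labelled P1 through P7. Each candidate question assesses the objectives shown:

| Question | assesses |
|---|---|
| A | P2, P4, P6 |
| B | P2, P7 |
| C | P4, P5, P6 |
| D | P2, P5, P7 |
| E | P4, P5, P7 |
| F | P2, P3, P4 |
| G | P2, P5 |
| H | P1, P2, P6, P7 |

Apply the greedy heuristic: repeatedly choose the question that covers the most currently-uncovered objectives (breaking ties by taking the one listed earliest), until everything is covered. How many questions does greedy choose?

3

Greedy: pick H (covers 4 new) → pick C (covers 2 new) → pick F (covers 1 new). Total picks: 3.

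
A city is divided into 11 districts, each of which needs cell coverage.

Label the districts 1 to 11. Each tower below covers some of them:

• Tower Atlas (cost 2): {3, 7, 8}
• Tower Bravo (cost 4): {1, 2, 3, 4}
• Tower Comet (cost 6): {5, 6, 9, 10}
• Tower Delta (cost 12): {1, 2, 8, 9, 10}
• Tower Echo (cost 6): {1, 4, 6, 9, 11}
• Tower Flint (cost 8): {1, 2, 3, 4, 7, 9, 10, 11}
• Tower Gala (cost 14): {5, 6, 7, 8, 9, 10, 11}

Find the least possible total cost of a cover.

Atlas, Comet, Flint together cover every district (Atlas ∪ Comet ∪ Flint = {1, 2, 3, 4, 5, 6, 7, 8, 9, 10, 11}); total cost 2 + 6 + 8 = 16.
The greedy pick Atlas, Echo, Comet, Bravo costs 18; no covering selection beats 16.

16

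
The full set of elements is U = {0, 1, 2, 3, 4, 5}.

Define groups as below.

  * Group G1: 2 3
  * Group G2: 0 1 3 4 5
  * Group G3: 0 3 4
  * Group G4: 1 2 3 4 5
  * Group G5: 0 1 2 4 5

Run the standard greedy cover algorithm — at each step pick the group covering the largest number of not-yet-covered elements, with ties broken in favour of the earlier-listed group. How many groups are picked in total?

Greedy: pick G2 (covers 5 new) → pick G1 (covers 1 new). Total picks: 2.

2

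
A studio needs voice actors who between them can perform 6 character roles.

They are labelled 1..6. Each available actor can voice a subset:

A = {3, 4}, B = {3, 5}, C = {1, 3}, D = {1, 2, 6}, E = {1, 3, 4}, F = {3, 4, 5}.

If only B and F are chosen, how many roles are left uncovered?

Union of B, F = {3, 4, 5}.
Not covered: 1, 2, 6 — 3 roles.

3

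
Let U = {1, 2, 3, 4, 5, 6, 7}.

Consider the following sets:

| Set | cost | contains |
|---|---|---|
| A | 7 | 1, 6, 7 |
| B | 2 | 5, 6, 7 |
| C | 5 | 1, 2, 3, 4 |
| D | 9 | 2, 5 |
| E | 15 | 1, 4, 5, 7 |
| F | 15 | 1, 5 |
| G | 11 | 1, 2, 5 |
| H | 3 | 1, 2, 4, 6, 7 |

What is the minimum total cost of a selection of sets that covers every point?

B, C together cover every point (B ∪ C = {1, 2, 3, 4, 5, 6, 7}); total cost 2 + 5 = 7.
The greedy pick H, B, C costs 10; no covering selection beats 7.

7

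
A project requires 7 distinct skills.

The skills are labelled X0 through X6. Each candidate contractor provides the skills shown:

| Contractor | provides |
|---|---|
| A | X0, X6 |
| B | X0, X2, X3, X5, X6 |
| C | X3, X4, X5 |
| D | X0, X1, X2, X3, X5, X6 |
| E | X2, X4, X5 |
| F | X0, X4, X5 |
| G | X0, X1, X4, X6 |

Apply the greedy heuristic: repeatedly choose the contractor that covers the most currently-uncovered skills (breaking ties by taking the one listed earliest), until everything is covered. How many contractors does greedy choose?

Greedy: pick D (covers 6 new) → pick C (covers 1 new). Total picks: 2.

2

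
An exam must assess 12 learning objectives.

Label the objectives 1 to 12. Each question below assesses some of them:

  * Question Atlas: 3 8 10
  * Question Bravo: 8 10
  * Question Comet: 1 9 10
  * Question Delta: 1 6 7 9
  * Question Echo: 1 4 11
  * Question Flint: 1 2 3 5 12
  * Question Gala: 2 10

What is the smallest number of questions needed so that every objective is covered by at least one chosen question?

Take {Bravo, Delta, Echo, Flint}. Their union is {1, 2, 3, 4, 5, 6, 7, 8, 9, 10, 11, 12}, which is all 12 objectives.
Only Echo contains 4, so Echo is forced; the remaining 9 objectives need at least 3 more questions (each remaining question adds at most 4) — so at least 4 questions are needed, and 4 is optimal.

4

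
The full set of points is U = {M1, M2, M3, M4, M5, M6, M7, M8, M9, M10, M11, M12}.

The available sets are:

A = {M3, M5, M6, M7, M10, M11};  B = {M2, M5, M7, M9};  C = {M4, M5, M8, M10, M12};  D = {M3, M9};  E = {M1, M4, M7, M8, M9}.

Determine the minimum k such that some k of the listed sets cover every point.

Take {A, B, C, E}. Their union is {M1, M2, M3, M4, M5, M6, M7, M8, M9, M10, M11, M12}, which is all 12 points.
No 3 of the 5 sets cover everything (all 10 combinations miss at least one point), so 4 is optimal.

4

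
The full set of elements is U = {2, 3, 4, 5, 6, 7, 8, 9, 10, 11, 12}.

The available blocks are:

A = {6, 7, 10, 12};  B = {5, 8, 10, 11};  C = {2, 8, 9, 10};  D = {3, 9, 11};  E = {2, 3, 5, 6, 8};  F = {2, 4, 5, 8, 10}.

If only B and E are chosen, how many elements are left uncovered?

4

Union of B, E = {2, 3, 5, 6, 8, 10, 11}.
Not covered: 4, 7, 9, 12 — 4 elements.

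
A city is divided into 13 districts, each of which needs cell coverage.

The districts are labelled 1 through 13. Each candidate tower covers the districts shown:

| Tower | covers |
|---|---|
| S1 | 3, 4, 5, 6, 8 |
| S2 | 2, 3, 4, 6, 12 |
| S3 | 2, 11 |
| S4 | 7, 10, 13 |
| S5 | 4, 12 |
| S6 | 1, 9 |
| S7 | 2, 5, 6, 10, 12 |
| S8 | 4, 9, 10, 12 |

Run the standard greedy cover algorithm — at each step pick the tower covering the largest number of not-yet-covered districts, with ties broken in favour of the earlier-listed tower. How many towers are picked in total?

Greedy: pick S1 (covers 5 new) → pick S4 (covers 3 new) → pick S2 (covers 2 new) → pick S6 (covers 2 new) → pick S3 (covers 1 new). Total picks: 5.

5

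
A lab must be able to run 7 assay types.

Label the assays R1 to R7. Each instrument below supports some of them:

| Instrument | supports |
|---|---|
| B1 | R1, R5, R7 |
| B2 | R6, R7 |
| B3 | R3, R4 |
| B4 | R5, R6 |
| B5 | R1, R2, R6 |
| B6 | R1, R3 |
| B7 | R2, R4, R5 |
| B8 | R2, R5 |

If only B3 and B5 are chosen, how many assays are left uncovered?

2

Union of B3, B5 = {R1, R2, R3, R4, R6}.
Not covered: R5, R7 — 2 assays.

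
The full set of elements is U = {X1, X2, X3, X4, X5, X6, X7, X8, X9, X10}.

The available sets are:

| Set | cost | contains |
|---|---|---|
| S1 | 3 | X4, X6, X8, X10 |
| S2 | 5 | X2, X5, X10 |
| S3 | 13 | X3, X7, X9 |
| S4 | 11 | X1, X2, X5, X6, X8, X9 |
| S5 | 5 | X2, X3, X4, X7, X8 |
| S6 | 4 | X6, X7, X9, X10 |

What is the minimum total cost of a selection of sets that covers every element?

19

S1, S4, S5 together cover every element (S1 ∪ S4 ∪ S5 = {X1, X2, X3, X4, X5, X6, X7, X8, X9, X10}); total cost 3 + 11 + 5 = 19.
No covering selection has total cost below 19.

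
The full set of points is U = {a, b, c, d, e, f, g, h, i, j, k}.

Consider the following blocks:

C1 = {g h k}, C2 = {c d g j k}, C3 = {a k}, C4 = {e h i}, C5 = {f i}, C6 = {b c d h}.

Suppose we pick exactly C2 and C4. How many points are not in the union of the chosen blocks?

Union of C2, C4 = {c, d, e, g, h, i, j, k}.
Not covered: a, b, f — 3 points.

3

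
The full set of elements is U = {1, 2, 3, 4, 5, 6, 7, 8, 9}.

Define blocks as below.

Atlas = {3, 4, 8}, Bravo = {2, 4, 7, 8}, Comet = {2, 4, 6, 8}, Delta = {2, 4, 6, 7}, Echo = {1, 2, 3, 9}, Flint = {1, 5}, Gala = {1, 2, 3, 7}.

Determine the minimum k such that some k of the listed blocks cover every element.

4

Bravo, Delta, Echo, and Flint cover everything between them: the union {1, 2, 3, 4, 5, 6, 7, 8, 9} is all of U.
No 3 of the 7 blocks cover everything (all 35 combinations miss at least one element), so 4 is optimal.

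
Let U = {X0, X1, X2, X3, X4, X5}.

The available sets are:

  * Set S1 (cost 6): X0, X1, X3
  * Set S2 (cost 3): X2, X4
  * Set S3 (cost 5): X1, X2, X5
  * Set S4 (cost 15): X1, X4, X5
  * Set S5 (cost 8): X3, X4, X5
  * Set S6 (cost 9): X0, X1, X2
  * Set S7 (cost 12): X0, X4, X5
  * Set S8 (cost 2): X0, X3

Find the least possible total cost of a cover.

S2, S3, S8 together cover every element (S2 ∪ S3 ∪ S8 = {X0, X1, X2, X3, X4, X5}); total cost 3 + 5 + 2 = 10.
No covering selection has total cost below 10.

10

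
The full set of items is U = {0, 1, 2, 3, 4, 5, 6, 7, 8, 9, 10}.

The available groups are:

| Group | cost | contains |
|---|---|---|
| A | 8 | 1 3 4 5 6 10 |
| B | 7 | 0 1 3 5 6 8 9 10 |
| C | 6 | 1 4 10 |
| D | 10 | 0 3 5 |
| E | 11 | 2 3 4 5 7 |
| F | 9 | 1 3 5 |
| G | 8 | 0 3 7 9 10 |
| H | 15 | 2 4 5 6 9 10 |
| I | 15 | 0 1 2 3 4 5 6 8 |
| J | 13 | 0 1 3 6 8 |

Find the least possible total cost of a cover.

18

B, E together cover every item (B ∪ E = {0, 1, 2, 3, 4, 5, 6, 7, 8, 9, 10}); total cost 7 + 11 = 18.
No covering selection has total cost below 18.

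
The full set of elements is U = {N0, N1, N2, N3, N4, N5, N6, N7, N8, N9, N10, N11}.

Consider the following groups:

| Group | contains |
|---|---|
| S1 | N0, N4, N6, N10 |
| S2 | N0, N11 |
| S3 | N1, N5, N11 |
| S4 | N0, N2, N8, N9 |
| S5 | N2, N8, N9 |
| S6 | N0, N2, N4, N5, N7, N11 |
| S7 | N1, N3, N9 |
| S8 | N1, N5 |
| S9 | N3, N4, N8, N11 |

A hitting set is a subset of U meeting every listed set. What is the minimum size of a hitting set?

3

H = {N0, N1, N8} meets every group (each contains at least one member of H), and |H| = 3.
The groups S2, S5, S8 are pairwise disjoint, so any hitting set needs a separate element for each — at least 3. Hence 3 is optimal.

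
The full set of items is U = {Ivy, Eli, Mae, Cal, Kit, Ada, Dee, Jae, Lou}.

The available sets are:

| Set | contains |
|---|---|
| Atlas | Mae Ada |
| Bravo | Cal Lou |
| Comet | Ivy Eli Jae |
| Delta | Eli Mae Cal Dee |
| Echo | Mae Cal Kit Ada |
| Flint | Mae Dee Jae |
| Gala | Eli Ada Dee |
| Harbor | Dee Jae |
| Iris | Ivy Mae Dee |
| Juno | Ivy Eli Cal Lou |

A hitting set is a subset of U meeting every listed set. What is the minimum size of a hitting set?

4

Take H = {Eli, Ada, Dee, Lou}. Each listed set contains at least one of these, so H is a hitting set of size 4.
No choice of 3 items meets every set, so 4 is the minimum.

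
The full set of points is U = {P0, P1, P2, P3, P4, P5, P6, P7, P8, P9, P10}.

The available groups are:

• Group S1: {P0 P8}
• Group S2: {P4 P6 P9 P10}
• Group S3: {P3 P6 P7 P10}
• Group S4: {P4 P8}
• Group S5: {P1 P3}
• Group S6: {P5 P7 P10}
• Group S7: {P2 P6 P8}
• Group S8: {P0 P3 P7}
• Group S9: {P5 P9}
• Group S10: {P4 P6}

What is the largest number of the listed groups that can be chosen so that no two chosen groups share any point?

S1, S5, S6, S10 are pairwise disjoint (S1={P0,P8}; S5={P1,P3}; S6={P5,P7,P10}; S10={P4,P6}).
Every remaining group overlaps one of these, and no 5 of the listed groups are pairwise disjoint, so 4 is the maximum.

4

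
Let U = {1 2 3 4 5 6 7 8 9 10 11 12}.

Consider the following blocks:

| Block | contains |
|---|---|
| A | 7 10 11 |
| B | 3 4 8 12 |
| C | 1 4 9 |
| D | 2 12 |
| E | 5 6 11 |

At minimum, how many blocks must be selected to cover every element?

5

A and B and C and D and E together: A ∪ B ∪ C ∪ D ∪ E = {1, 2, 3, 4, 5, 6, 7, 8, 9, 10, 11, 12} — every element is covered.
Only D contains 2, so D is forced; the remaining 10 elements need at least 4 more blocks (each remaining block adds at most 3) — so at least 5 blocks are needed, and 5 is optimal.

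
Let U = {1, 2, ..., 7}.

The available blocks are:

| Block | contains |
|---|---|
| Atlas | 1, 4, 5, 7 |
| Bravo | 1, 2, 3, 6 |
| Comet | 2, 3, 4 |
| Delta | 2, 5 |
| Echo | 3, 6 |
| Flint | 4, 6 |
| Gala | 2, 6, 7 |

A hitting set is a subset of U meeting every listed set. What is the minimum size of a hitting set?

3

H = {2, 5, 6} meets every block (each contains at least one member of H), and |H| = 3.
No choice of 2 points meets every block, so 3 is the minimum.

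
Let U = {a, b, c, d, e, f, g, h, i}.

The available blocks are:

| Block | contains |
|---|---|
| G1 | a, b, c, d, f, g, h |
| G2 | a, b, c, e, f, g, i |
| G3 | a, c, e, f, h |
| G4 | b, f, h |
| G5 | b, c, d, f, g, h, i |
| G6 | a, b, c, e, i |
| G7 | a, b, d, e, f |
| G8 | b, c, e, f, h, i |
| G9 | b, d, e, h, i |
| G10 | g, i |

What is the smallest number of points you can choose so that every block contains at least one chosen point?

2

T = {f, i} meets every block (each contains at least one member of T), and |T| = 2.
The blocks G3, G10 are pairwise disjoint, so any hitting set needs a separate point for each — at least 2. Hence 2 is optimal.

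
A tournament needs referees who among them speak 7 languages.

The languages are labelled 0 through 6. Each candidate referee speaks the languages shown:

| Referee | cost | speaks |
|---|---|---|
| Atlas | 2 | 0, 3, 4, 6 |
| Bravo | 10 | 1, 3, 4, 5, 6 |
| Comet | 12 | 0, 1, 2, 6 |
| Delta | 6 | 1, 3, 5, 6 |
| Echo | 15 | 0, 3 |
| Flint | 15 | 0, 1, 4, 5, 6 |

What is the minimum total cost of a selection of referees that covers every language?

Atlas, Comet, Delta together cover every language (Atlas ∪ Comet ∪ Delta = {0, 1, 2, 3, 4, 5, 6}); total cost 2 + 12 + 6 = 20.
No covering selection has total cost below 20.

20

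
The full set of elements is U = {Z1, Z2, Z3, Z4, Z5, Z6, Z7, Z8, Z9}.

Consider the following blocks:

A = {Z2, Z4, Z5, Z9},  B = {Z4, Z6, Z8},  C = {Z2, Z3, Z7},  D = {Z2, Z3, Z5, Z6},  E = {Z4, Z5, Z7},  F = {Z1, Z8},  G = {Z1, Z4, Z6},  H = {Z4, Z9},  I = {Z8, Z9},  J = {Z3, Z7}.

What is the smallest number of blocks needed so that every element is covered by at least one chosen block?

Take {A, B, G, J}. Their union is {Z1, Z2, Z3, Z4, Z5, Z6, Z7, Z8, Z9}, which is all 9 elements.
No 3 of the 10 blocks cover everything (all 120 combinations miss at least one element), so 4 is optimal.

4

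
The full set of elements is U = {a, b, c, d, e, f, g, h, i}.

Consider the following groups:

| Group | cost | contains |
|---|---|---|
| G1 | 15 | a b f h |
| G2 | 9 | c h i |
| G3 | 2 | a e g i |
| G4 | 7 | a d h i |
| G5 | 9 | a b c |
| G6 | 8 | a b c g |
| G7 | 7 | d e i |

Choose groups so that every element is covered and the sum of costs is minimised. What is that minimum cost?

G1, G6, G7 together cover every element (G1 ∪ G6 ∪ G7 = {a, b, c, d, e, f, g, h, i}); total cost 15 + 8 + 7 = 30.
The greedy pick G3, G4, G6, G1 costs 32; no covering selection beats 30.

30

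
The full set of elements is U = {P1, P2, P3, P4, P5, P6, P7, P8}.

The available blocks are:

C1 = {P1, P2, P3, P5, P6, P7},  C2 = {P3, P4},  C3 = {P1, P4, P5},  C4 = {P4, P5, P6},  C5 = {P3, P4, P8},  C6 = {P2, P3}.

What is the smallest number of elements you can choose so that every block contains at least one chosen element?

2

The 2 elements {P3, P5} hit every block.
The blocks C3, C6 are pairwise disjoint, so any hitting set needs a separate element for each — at least 2. Hence 2 is optimal.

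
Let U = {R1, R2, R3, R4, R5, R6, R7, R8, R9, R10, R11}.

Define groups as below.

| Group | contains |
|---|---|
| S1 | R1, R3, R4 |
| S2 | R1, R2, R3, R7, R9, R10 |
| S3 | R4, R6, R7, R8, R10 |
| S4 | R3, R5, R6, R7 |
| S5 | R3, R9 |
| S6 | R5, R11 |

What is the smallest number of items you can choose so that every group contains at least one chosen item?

H = {R3, R8, R11} meets every group (each contains at least one member of H), and |H| = 3.
The groups S3, S5, S6 are pairwise disjoint, so any hitting set needs a separate item for each — at least 3. Hence 3 is optimal.

3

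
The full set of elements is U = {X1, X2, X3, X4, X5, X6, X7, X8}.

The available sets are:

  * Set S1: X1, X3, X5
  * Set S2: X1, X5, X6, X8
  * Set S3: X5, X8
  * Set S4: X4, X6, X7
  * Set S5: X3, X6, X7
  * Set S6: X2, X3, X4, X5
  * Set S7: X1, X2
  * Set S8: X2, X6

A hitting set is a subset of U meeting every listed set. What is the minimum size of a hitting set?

3

The 3 elements {X2, X5, X7} hit every set.
The sets S3, S5, S7 are pairwise disjoint, so any hitting set needs a separate element for each — at least 3. Hence 3 is optimal.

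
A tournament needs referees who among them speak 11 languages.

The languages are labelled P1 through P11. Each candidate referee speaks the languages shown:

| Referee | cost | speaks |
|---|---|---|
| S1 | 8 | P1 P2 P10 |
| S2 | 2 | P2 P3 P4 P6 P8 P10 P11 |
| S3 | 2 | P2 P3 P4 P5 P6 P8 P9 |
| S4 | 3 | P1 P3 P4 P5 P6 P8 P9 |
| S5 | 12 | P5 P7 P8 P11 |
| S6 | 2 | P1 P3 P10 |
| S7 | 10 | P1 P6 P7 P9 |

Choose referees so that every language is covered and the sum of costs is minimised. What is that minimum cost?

S2, S3, S7 together cover every language (S2 ∪ S3 ∪ S7 = {P1, P2, P3, P4, P5, P6, P7, P8, P9, P10, P11}); total cost 2 + 2 + 10 = 14.
The greedy pick S2, S3, S6, S7 costs 16; no covering selection beats 14.

14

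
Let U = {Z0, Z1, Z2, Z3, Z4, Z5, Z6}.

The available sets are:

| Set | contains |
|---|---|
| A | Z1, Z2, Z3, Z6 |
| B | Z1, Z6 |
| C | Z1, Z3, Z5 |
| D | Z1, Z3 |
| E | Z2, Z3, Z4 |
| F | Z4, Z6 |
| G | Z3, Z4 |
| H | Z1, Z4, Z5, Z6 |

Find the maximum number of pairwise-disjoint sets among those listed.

2

B, E are pairwise disjoint (B={Z1,Z6}; E={Z2,Z3,Z4}).
Every remaining set overlaps one of these, and no 3 of the listed sets are pairwise disjoint, so 2 is the maximum.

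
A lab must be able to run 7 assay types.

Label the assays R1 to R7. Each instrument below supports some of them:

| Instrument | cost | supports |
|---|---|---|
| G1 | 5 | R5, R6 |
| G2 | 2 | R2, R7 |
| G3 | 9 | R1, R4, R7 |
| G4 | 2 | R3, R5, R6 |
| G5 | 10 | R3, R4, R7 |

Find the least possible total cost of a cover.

G2, G3, G4 together cover every assay (G2 ∪ G3 ∪ G4 = {R1, R2, R3, R4, R5, R6, R7}); total cost 2 + 9 + 2 = 13.
No covering selection has total cost below 13.

13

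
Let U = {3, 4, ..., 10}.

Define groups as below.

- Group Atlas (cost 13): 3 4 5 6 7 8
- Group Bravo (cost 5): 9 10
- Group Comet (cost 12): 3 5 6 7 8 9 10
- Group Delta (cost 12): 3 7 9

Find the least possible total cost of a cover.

Atlas, Bravo together cover every item (Atlas ∪ Bravo = {3, 4, 5, 6, 7, 8, 9, 10}); total cost 13 + 5 = 18.
The greedy pick Comet, Atlas costs 25; no covering selection beats 18.

18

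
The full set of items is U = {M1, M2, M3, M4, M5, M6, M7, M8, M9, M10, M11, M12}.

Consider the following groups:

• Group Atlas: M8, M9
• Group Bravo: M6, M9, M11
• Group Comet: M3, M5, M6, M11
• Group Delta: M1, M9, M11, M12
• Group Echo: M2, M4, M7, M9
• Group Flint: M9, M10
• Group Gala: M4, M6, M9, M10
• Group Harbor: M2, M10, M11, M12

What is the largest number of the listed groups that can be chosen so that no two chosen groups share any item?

2

Comet, Echo are pairwise disjoint (Comet={M3,M5,M6,M11}; Echo={M2,M4,M7,M9}).
Every remaining group overlaps one of these, and no 3 of the listed groups are pairwise disjoint, so 2 is the maximum.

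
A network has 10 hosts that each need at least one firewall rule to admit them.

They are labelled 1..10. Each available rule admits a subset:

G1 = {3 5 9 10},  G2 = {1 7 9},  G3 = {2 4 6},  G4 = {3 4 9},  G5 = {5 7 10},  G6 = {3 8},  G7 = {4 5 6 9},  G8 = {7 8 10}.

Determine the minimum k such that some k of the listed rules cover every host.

G1 and G2 and G3 and G8 together: G1 ∪ G2 ∪ G3 ∪ G8 = {1, 2, 3, 4, 5, 6, 7, 8, 9, 10} — every host is covered.
Only G2 contains 1, so G2 is forced; the remaining 7 hosts need at least 3 more rules (each remaining rule adds at most 3) — so at least 4 rules are needed, and 4 is optimal.

4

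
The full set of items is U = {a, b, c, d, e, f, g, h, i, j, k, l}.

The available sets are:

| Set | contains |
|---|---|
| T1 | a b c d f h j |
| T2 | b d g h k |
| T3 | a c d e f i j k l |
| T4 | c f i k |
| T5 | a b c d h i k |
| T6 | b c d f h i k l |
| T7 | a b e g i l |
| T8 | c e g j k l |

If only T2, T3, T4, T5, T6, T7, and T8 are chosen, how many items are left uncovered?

0

Union of T2, T3, T4, T5, T6, T7, T8 = {a, b, c, d, e, f, g, h, i, j, k, l} — that's every item, so 0 are uncovered.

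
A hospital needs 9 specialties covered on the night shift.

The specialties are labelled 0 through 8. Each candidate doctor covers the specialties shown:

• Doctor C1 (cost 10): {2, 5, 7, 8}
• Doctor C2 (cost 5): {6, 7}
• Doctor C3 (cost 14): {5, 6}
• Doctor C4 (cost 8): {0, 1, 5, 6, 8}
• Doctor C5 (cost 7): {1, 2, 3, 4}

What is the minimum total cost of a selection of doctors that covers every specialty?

20

C2, C4, C5 together cover every specialty (C2 ∪ C4 ∪ C5 = {0, 1, 2, 3, 4, 5, 6, 7, 8}); total cost 5 + 8 + 7 = 20.
No covering selection has total cost below 20.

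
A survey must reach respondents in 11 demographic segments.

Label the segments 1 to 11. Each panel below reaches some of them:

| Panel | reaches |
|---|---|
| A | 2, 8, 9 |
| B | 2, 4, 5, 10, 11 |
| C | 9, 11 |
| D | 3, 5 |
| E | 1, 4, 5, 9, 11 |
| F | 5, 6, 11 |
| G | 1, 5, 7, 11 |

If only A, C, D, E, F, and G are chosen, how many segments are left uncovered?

Union of A, C, D, E, F, G = {1, 2, 3, 4, 5, 6, 7, 8, 9, 11}.
Not covered: 10 — 1 segment.

1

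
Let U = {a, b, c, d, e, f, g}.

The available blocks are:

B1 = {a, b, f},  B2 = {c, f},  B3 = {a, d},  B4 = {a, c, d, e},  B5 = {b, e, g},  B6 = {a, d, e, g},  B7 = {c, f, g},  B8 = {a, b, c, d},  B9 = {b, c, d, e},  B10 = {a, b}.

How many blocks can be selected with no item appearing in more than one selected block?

3

B2, B3, B5 are pairwise disjoint (B2={c,f}; B3={a,d}; B5={b,e,g}).
Every remaining block overlaps one of these, and no 4 of the listed blocks are pairwise disjoint, so 3 is the maximum.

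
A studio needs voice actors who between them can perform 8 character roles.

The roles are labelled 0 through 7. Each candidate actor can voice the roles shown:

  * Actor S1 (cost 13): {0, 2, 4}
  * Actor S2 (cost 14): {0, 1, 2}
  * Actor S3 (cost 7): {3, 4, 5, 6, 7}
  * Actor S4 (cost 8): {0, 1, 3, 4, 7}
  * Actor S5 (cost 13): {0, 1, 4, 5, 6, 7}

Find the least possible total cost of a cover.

21

S2, S3 together cover every role (S2 ∪ S3 = {0, 1, 2, 3, 4, 5, 6, 7}); total cost 14 + 7 = 21.
The greedy pick S3, S4, S1 costs 28; no covering selection beats 21.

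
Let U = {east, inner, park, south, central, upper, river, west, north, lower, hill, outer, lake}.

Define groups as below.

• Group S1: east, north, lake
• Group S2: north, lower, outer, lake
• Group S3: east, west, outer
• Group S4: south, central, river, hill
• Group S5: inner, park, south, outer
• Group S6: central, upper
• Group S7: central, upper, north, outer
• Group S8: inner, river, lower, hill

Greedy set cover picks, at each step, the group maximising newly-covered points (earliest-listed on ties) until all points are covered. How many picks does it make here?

5

Greedy: pick S2 (covers 4 new) → pick S4 (covers 4 new) → pick S3 (covers 2 new) → pick S5 (covers 2 new) → pick S6 (covers 1 new). Total picks: 5.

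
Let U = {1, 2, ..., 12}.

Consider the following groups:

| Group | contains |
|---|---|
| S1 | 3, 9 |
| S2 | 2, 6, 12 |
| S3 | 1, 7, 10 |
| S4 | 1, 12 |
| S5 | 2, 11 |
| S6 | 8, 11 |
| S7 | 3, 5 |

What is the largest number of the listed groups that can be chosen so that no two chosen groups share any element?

4

S1, S2, S3, S6 are pairwise disjoint (S1={3,9}; S2={2,6,12}; S3={1,7,10}; S6={8,11}).
Every remaining group overlaps one of these, and no 5 of the listed groups are pairwise disjoint, so 4 is the maximum.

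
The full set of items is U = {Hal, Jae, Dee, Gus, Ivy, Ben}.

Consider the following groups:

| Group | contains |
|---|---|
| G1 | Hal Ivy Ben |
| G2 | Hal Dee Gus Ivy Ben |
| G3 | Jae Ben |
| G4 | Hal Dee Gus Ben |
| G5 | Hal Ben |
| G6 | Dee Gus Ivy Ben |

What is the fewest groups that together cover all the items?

2

G2 and G3 cover everything between them: the union {Hal, Jae, Dee, Gus, Ivy, Ben} is all of U.
No single group has all 6 items (the largest, G2, has 5), so 2 is optimal.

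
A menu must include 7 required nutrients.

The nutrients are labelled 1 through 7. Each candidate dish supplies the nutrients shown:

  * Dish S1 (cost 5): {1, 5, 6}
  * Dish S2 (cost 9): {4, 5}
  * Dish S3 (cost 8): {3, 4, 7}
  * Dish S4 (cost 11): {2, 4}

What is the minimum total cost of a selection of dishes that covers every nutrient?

24

S1, S3, S4 together cover every nutrient (S1 ∪ S3 ∪ S4 = {1, 2, 3, 4, 5, 6, 7}); total cost 5 + 8 + 11 = 24.
No covering selection has total cost below 24.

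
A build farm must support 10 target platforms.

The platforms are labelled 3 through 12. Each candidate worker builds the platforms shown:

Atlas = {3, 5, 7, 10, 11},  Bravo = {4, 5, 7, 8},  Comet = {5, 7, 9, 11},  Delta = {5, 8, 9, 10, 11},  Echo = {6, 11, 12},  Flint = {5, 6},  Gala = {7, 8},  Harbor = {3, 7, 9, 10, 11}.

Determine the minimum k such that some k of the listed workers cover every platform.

Bravo and Echo and Harbor together: Bravo ∪ Echo ∪ Harbor = {3, 4, 5, 6, 7, 8, 9, 10, 11, 12} — every platform is covered.
Only Bravo contains 4, so Bravo is forced; the remaining 6 platforms need at least 2 more workers (each remaining worker adds at most 4) — so at least 3 workers are needed, and 3 is optimal.

3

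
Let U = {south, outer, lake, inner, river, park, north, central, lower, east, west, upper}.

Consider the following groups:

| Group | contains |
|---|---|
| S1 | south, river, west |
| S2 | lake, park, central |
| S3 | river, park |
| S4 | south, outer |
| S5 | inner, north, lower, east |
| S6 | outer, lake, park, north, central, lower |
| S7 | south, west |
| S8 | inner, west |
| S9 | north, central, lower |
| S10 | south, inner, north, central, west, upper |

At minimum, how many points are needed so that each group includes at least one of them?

Take H = {south, inner, park, lower}. Each listed group contains at least one of these, so H is a hitting set of size 4.
The groups S3, S4, S8, S9 are pairwise disjoint, so any hitting set needs a separate point for each — at least 4. Hence 4 is optimal.

4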